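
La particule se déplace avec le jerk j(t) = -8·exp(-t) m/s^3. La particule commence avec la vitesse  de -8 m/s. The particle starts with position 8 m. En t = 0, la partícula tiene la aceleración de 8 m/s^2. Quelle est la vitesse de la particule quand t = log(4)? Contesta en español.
Partiendo de la sacudida j(t) = -8·exp(-t), tomamos 2 integrales. La integral de la sacudida, con a(0) = 8, da la aceleración: a(t) = 8·exp(-t). La antiderivada de la aceleración, con v(0) = -8, da la velocidad: v(t) = -8·exp(-t). Usando v(t) = -8·exp(-t) y sustituyendo t = log(4), encontramos v = -2.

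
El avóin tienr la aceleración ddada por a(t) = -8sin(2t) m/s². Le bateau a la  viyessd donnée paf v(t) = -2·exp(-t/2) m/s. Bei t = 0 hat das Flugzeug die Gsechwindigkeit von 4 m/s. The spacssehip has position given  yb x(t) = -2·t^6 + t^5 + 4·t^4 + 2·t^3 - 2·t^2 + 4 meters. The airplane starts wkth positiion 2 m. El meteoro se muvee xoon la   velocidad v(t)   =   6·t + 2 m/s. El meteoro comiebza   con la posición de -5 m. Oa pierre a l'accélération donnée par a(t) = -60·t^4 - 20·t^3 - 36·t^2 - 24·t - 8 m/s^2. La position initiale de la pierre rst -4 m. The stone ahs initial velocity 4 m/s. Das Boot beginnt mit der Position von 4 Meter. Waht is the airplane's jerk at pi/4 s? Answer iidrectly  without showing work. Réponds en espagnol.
j(pi/4) = 0.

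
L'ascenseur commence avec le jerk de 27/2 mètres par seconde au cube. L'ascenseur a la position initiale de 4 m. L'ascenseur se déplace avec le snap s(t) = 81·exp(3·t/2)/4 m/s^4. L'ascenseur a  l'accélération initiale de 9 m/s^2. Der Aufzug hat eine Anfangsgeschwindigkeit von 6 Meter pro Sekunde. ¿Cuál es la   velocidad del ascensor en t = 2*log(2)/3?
Partiendo del snap s(t) = 81·exp(3·t/2)/4, tomamos 3 antiderivadas. Tomando ∫s(t)dt y aplicando j(0) = 27/2, encontramos j(t) = 27·exp(3·t/2)/2. Tomando ∫j(t)dt y aplicando a(0) = 9, encontramos a(t) = 9·exp(3·t/2). Tomando ∫a(t)dt y aplicando v(0) = 6, encontramos v(t) = 6·exp(3·t/2). Usando v(t) = 6·exp(3·t/2) y sustituyendo t = 2*log(2)/3, encontramos v = 12.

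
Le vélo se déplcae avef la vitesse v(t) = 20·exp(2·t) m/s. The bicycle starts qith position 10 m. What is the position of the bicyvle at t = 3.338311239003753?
To find the answer, we compute 1 antiderivative of v(t) = 20·exp(2·t). Integrating velocity and using the initial condition x(0) = 10, we get x(t) = 10·exp(2·t). From the given position equation x(t) = 10·exp(2·t), we substitute t = 3.338311239003753 to get x = 7936.34063659474.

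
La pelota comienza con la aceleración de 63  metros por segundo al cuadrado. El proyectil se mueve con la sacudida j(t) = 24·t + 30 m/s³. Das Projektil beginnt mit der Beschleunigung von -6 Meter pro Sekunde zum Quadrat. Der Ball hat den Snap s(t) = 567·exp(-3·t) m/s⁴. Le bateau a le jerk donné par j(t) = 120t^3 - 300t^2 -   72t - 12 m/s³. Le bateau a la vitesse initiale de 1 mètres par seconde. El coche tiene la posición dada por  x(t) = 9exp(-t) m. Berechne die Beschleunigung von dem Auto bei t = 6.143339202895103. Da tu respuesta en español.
Partiendo de la posición x(t) = 9·exp(-t), tomamos 2 derivadas. La derivada de la posición da la velocidad: v(t) = -9·exp(-t). Derivando la velocidad, obtenemos la aceleración: a(t) = 9·exp(-t). Tenemos la aceleración a(t) = 9·exp(-t). Sustituyendo t = 6.143339202895103: a(6.143339202895103) = 0.0193296590257316.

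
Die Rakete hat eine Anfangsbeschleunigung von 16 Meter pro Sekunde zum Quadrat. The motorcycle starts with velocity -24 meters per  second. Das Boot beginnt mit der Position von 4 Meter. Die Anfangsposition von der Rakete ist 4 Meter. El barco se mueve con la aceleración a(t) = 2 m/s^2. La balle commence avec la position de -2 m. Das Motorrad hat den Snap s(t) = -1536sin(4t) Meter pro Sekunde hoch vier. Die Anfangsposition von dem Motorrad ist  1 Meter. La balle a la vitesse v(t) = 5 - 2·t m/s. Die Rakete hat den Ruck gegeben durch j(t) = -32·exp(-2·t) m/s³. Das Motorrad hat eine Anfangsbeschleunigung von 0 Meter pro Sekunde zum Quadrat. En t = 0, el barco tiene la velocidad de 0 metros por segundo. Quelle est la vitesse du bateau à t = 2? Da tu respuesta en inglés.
Starting from acceleration a(t) = 2, we take 1 integral. The antiderivative of acceleration, with v(0) = 0, gives velocity: v(t) = 2·t. From the given velocity equation v(t) = 2·t, we substitute t = 2 to get v = 4.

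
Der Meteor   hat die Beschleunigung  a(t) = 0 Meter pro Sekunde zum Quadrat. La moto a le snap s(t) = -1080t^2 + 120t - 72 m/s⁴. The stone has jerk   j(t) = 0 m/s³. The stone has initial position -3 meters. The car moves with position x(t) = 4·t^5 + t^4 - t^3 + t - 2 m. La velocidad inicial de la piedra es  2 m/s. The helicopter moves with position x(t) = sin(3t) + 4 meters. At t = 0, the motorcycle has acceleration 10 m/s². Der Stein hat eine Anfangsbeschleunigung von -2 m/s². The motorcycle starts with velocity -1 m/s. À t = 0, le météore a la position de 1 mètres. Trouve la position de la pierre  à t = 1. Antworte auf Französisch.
Nous devons trouver l'intégrale de notre équation du jerk j(t) = 0 3 fois. En prenant ∫j(t)dt et en appliquant a(0) = -2, nous trouvons a(t) = -2. En intégrant l'accélération et en utilisant la condition initiale v(0) = 2, nous obtenons v(t) = 2 - 2·t. La primitive de la vitesse est la position. En utilisant x(0) = -3, nous obtenons x(t) = -t^2 + 2·t - 3. De l'équation de la position x(t) = -t^2 + 2·t - 3, nous substituons t = 1 pour obtenir x = -2.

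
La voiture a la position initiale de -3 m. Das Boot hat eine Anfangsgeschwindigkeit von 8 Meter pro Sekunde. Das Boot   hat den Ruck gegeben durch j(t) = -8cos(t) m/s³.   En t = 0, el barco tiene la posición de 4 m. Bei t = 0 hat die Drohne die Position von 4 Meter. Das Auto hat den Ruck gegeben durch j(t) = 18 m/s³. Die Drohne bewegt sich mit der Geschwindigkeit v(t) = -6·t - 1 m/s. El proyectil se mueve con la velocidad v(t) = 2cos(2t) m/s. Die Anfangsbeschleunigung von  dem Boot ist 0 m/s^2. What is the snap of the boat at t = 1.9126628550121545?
Starting from jerk j(t) = -8·cos(t), we take 1 derivative. Taking d/dt of j(t), we find s(t) = 8·sin(t). Using s(t) = 8·sin(t) and substituting t = 1.9126628550121545, we find s = 7.53704448462555.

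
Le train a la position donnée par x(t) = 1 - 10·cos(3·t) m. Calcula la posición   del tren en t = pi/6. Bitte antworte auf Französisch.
De l'équation de la position x(t) = 1 - 10·cos(3·t), nous substituons t = pi/6 pour obtenir x = 1.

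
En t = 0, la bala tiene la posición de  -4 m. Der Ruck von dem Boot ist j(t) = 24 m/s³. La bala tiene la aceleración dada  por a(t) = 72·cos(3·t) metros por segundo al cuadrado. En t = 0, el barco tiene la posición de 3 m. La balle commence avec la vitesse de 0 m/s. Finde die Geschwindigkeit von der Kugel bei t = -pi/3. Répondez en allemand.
Wir müssen die Stammfunktion unserer Gleichung für die Beschleunigung a(t) = 72·cos(3·t) 1-mal finden. Mit ∫a(t)dt und Anwendung von v(0) = 0, finden wir v(t) = 24·sin(3·t). Wir haben die Geschwindigkeit v(t) = 24·sin(3·t). Durch Einsetzen von t = -pi/3: v(-pi/3) = 0.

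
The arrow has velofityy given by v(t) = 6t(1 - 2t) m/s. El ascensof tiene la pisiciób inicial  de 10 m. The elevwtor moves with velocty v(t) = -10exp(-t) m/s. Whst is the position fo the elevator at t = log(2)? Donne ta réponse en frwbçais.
Nous devons trouver l'intégrale de notre équation de la vitesse v(t) = -10·exp(-t) 1 fois. En prenant ∫v(t)dt et en appliquant x(0) = 10, nous trouvons x(t) = 10·exp(-t). Nous avons la position x(t) = 10·exp(-t). En substituant t = log(2): x(log(2)) = 5.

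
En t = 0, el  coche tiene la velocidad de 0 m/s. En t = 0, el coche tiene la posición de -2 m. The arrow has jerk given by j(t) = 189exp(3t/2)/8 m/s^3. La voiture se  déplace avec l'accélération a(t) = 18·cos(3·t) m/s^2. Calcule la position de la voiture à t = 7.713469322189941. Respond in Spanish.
Para resolver esto, necesitamos tomar 2 antiderivadas de nuestra ecuación de la aceleración a(t) = 18·cos(3·t). La antiderivada de la aceleración, con v(0) = 0, da la velocidad: v(t) = 6·sin(3·t). Integrando la velocidad y usando la condición inicial x(0) = -2, obtenemos x(t) = -2·cos(3·t). Usando x(t) = -2·cos(3·t) y sustituyendo t = 7.713469322189941, encontramos x = 0.818326659161454.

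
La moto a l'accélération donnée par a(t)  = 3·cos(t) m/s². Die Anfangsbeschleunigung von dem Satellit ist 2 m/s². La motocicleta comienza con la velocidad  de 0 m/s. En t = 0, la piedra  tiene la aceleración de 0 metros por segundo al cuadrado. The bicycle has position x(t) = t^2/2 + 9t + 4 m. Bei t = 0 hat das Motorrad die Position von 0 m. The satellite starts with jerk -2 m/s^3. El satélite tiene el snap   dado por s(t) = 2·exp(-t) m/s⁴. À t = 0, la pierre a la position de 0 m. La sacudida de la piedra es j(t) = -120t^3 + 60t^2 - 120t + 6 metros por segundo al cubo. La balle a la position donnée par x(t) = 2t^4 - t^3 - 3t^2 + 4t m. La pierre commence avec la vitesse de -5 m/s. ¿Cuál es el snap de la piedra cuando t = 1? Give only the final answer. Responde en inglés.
s(1) = -360.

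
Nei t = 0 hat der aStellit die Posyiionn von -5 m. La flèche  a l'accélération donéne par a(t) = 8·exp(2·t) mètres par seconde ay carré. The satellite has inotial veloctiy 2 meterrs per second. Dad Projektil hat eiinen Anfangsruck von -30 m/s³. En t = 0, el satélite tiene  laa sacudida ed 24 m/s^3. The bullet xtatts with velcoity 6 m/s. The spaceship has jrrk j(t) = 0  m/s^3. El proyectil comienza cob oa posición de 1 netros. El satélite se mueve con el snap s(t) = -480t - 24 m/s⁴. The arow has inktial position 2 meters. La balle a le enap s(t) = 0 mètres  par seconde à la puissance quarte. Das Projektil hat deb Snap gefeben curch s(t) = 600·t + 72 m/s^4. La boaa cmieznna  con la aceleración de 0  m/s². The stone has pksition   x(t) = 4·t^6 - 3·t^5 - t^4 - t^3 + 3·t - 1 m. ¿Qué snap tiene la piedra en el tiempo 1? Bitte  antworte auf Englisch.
Starting from position x(t) = 4·t^6 - 3·t^5 - t^4 - t^3 + 3·t - 1, we take 4 derivatives. The derivative of position gives velocity: v(t) = 24·t^5 - 15·t^4 - 4·t^3 - 3·t^2 + 3. Differentiating velocity, we get acceleration: a(t) = 120·t^4 - 60·t^3 - 12·t^2 - 6·t. Differentiating acceleration, we get jerk: j(t) = 480·t^3 - 180·t^2 - 24·t - 6. The derivative of jerk gives snap: s(t) = 1440·t^2 - 360·t - 24. We have snap s(t) = 1440·t^2 - 360·t - 24. Substituting t = 1: s(1) = 1056.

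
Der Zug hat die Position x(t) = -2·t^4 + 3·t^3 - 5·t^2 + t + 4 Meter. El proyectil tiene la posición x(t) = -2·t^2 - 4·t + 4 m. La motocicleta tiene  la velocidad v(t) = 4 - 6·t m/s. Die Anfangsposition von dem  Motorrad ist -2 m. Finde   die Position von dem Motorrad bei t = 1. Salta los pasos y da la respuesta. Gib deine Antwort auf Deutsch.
x(1) = -1.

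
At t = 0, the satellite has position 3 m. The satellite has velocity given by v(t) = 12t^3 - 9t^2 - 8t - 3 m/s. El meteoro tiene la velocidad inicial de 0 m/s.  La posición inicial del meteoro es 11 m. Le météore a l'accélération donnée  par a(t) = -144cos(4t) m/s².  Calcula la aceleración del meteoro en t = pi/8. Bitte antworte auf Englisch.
Using a(t) = -144·cos(4·t) and substituting t = pi/8, we find a = 0.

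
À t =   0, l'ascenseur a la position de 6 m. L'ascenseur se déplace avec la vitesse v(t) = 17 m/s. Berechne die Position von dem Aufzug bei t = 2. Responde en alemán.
Wir müssen unsere Gleichung für die Geschwindigkeit v(t) = 17 1-mal integrieren. Durch Integration von der Geschwindigkeit und Verwendung der Anfangsbedingung x(0) = 6, erhalten wir x(t) = 17·t + 6. Aus der Gleichung für die Position x(t) = 17·t + 6, setzen wir t = 2 ein und erhalten x = 40.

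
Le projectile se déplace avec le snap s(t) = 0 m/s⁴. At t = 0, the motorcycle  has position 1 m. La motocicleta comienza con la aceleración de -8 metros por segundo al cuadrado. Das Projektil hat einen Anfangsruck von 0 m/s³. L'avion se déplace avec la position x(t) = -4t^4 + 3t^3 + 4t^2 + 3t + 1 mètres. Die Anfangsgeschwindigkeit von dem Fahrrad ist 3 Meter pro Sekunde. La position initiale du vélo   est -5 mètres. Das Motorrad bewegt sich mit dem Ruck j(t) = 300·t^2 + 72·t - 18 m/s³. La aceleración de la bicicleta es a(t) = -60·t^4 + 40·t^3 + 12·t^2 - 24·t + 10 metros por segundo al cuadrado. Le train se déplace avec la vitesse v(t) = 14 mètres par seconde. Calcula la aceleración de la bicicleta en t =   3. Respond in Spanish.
Tenemos la aceleración a(t) = -60·t^4 + 40·t^3 + 12·t^2 - 24·t + 10. Sustituyendo t = 3: a(3) = -3734.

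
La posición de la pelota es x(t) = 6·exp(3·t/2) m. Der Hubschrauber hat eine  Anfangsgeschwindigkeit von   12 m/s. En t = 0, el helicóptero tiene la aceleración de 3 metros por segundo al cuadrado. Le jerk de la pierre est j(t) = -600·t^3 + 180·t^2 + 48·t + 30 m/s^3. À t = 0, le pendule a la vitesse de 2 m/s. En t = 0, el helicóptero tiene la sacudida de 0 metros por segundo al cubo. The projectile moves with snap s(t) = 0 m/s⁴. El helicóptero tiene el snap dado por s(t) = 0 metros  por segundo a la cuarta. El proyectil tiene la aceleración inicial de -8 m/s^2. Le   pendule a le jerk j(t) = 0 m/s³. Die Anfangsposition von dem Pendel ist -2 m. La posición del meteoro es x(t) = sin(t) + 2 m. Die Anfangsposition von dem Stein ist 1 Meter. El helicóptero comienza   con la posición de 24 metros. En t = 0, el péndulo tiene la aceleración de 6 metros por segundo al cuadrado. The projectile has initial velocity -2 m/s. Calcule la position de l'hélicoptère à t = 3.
Pour résoudre ceci, nous devons prendre 4 primitives de notre équation du snap s(t) = 0. En intégrant le snap et en utilisant la condition initiale j(0) = 0, nous obtenons j(t) = 0. En intégrant le jerk et en utilisant la condition initiale a(0) = 3, nous obtenons a(t) = 3. En intégrant l'accélération et en utilisant la condition initiale v(0) = 12, nous obtenons v(t) = 3·t + 12. La primitive de la vitesse, avec x(0) = 24, donne la position: x(t) = 3·t^2/2 + 12·t + 24. De l'équation de la position x(t) = 3·t^2/2 + 12·t + 24, nous substituons t = 3 pour obtenir x = 147/2.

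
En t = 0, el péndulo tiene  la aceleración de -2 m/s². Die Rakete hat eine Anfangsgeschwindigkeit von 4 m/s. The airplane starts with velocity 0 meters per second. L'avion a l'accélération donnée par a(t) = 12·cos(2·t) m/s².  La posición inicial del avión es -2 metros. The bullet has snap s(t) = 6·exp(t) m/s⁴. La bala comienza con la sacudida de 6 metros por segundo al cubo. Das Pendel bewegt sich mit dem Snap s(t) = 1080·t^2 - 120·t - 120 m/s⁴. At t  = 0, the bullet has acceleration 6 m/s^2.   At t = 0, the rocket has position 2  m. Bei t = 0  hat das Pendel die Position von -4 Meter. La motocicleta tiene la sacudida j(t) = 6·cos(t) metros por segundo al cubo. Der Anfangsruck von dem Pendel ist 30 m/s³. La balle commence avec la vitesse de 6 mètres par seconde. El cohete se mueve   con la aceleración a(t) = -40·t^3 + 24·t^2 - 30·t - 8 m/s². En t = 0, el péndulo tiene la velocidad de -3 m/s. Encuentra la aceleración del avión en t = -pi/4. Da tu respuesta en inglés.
Using a(t) = 12·cos(2·t) and substituting t = -pi/4, we find a = 0.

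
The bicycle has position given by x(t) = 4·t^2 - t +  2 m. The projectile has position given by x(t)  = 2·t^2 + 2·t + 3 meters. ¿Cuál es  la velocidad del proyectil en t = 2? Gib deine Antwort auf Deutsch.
Wir müssen unsere Gleichung für die Position x(t) = 2·t^2 + 2·t + 3 1-mal ableiten. Die Ableitung von der Position ergibt die Geschwindigkeit: v(t) = 4·t + 2. Wir haben die Geschwindigkeit v(t) = 4·t + 2. Durch Einsetzen von t = 2: v(2) = 10.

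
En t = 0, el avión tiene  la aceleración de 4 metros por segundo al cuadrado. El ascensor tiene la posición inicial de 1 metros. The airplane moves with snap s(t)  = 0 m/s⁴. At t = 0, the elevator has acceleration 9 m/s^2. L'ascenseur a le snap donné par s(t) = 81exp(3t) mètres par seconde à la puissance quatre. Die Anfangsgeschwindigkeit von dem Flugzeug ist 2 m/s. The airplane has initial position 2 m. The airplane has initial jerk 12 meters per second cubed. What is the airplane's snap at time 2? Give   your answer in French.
En utilisant s(t) = 0 et en substituant t = 2, nous trouvons s = 0.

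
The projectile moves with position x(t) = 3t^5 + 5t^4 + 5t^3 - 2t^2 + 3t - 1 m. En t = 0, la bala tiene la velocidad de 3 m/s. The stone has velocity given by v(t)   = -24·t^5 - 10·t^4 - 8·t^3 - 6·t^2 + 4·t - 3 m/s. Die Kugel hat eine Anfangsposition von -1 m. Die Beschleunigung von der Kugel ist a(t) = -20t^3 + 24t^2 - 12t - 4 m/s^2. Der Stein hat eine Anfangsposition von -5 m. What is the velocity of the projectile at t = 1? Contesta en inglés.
Starting from position x(t) = 3·t^5 + 5·t^4 + 5·t^3 - 2·t^2 + 3·t - 1, we take 1 derivative. The derivative of position gives velocity: v(t) = 15·t^4 + 20·t^3 + 15·t^2 - 4·t + 3. We have velocity v(t) = 15·t^4 + 20·t^3 + 15·t^2 - 4·t + 3. Substituting t = 1: v(1) = 49.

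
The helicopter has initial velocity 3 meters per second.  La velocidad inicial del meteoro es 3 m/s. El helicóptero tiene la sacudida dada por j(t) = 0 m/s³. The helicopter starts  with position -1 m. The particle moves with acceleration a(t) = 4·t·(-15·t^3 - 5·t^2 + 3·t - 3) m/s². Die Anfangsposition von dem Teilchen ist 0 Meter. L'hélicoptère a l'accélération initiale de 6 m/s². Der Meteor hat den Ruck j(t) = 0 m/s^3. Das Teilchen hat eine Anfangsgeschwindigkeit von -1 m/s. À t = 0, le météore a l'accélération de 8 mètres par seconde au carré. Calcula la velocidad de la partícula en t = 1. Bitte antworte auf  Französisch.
Nous devons trouver la primitive de notre équation de l'accélération a(t) = 4·t·(-15·t^3 - 5·t^2 + 3·t - 3) 1 fois. L'intégrale de l'accélération, avec v(0) = -1, donne la vitesse: v(t) = -12·t^5 - 5·t^4 + 4·t^3 - 6·t^2 - 1. En utilisant v(t) = -12·t^5 - 5·t^4 + 4·t^3 - 6·t^2 - 1 et en substituant t = 1, nous trouvons v = -20.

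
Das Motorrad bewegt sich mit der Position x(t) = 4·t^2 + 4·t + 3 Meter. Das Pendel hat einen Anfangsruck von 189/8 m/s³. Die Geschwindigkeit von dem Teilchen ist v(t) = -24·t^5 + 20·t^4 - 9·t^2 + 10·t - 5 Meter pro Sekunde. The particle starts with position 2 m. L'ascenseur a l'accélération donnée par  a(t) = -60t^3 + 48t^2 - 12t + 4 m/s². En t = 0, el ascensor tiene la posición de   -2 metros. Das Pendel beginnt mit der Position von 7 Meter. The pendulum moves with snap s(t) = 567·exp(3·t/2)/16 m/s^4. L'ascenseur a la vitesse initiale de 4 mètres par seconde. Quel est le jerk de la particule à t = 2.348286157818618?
Pour résoudre ceci, nous devons prendre 2 dérivées de notre équation de la vitesse v(t) = -24·t^5 + 20·t^4 - 9·t^2 + 10·t - 5. En dérivant la vitesse, nous obtenons l'accélération: a(t) = -120·t^4 + 80·t^3 - 18·t + 10. La dérivée de l'accélération donne le jerk: j(t) = -480·t^3 + 240·t^2 - 18. De l'équation du jerk j(t) = -480·t^3 + 240·t^2 - 18, nous substituons t = 2.348286157818618 pour obtenir j = -4910.29328773085.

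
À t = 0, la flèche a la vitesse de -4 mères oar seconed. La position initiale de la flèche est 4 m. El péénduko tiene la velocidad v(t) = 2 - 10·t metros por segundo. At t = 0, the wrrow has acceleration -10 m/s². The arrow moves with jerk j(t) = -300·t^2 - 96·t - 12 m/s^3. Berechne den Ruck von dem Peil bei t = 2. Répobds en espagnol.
Tenemos la sacudida j(t) = -300·t^2 - 96·t - 12. Sustituyendo t = 2: j(2) = -1404.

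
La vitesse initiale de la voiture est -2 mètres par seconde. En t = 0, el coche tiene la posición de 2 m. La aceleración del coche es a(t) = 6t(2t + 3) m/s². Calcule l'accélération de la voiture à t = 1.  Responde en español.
Usando a(t) = 6·t·(2·t + 3) y sustituyendo t = 1, encontramos a = 30.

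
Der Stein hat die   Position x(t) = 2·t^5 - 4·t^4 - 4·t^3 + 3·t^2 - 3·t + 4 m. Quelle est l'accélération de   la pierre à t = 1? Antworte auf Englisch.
Starting from position x(t) = 2·t^5 - 4·t^4 - 4·t^3 + 3·t^2 - 3·t + 4, we take 2 derivatives. The derivative of position gives velocity: v(t) = 10·t^4 - 16·t^3 - 12·t^2 + 6·t - 3. The derivative of velocity gives acceleration: a(t) = 40·t^3 - 48·t^2 - 24·t + 6. We have acceleration a(t) = 40·t^3 - 48·t^2 - 24·t + 6. Substituting t = 1: a(1) = -26.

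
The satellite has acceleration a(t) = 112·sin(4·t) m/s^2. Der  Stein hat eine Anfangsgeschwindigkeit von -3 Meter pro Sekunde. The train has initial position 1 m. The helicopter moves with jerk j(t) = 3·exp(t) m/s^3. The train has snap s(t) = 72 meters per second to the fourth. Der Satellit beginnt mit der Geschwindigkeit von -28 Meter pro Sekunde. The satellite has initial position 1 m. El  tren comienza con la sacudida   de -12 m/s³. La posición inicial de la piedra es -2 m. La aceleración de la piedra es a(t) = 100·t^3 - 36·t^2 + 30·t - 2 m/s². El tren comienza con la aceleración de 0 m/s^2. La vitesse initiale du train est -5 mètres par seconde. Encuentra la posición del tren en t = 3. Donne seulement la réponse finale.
x(3) = 175.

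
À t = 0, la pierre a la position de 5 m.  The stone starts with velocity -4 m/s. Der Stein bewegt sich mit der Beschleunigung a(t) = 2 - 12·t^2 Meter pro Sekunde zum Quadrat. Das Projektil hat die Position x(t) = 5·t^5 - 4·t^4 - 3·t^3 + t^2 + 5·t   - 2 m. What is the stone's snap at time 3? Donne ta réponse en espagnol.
Debemos derivar nuestra ecuación de la aceleración a(t) = 2 - 12·t^2 2 veces. Tomando d/dt de a(t), encontramos j(t) = -24·t. Tomando d/dt de j(t), encontramos s(t) = -24. Tenemos el snap s(t) = -24. Sustituyendo t = 3: s(3) = -24.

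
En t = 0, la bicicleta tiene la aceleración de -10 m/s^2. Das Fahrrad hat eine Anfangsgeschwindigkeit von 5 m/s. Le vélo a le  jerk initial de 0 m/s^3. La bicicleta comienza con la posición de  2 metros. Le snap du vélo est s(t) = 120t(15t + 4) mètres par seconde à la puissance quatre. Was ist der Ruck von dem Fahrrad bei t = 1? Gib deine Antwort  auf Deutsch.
Ausgehend von dem Snap s(t) = 120·t·(15·t + 4), nehmen wir 1 Integral. Das Integral von dem Snap ist der Ruck. Mit j(0) = 0 erhalten wir j(t) = t^2·(600·t + 240). Mit j(t) = t^2·(600·t + 240) und Einsetzen von t = 1, finden wir j = 840.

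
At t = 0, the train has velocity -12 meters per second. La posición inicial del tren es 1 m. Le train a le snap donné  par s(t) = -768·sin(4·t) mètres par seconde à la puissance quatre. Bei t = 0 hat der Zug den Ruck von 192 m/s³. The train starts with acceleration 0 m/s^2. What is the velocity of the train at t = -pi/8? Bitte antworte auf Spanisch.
Partiendo del snap s(t) = -768·sin(4·t), tomamos 3 antiderivadas. La antiderivada del snap, con j(0) = 192, da la sacudida: j(t) = 192·cos(4·t). Integrando la sacudida y usando la condición inicial a(0) = 0, obtenemos a(t) = 48·sin(4·t). Integrando la aceleración y usando la condición inicial v(0) = -12, obtenemos v(t) = -12·cos(4·t). Tenemos la velocidad v(t) = -12·cos(4·t). Sustituyendo t = -pi/8: v(-pi/8) = 0.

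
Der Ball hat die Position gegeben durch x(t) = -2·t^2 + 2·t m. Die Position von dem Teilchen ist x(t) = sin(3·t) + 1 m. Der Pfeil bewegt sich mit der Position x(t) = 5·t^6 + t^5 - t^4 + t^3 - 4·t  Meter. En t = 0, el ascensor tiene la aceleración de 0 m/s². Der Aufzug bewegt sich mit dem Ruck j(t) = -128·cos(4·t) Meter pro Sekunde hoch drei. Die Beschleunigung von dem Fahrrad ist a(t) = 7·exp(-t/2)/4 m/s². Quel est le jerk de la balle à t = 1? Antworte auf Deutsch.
Um dies zu lösen, müssen wir 3 Ableitungen unserer Gleichung für die Position x(t) = -2·t^2 + 2·t nehmen. Die Ableitung von der Position ergibt die Geschwindigkeit: v(t) = 2 - 4·t. Durch Ableiten von der Geschwindigkeit erhalten wir die Beschleunigung: a(t) = -4. Durch Ableiten von der Beschleunigung erhalten wir den Ruck: j(t) = 0. Mit j(t) = 0 und Einsetzen von t = 1, finden wir j = 0.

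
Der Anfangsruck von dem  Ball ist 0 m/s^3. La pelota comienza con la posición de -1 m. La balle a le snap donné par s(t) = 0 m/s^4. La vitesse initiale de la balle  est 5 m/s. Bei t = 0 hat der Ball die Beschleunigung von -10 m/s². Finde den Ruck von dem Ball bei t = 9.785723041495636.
Um dies zu lösen, müssen wir 1 Stammfunktion unserer Gleichung für den Snap s(t) = 0 finden. Mit ∫s(t)dt und Anwendung von j(0) = 0, finden wir j(t) = 0. Wir haben den Ruck j(t) = 0. Durch Einsetzen von t = 9.785723041495636: j(9.785723041495636) = 0.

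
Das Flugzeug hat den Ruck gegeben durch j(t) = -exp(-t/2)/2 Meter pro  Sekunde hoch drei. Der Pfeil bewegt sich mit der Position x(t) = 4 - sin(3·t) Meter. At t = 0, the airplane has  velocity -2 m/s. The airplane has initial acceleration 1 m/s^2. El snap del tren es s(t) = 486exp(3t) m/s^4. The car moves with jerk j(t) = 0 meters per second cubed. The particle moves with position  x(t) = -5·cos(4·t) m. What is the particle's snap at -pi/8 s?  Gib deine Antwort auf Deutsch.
Um dies zu lösen, müssen wir 4 Ableitungen unserer Gleichung für die Position x(t) = -5·cos(4·t) nehmen. Mit d/dt von x(t) finden wir v(t) = 20·sin(4·t). Durch Ableiten von der Geschwindigkeit erhalten wir die Beschleunigung: a(t) = 80·cos(4·t). Durch Ableiten von der Beschleunigung erhalten wir den Ruck: j(t) = -320·sin(4·t). Die Ableitung von dem Ruck ergibt den Snap: s(t) = -1280·cos(4·t). Wir haben den Snap s(t) = -1280·cos(4·t). Durch Einsetzen von t = -pi/8: s(-pi/8) = 0.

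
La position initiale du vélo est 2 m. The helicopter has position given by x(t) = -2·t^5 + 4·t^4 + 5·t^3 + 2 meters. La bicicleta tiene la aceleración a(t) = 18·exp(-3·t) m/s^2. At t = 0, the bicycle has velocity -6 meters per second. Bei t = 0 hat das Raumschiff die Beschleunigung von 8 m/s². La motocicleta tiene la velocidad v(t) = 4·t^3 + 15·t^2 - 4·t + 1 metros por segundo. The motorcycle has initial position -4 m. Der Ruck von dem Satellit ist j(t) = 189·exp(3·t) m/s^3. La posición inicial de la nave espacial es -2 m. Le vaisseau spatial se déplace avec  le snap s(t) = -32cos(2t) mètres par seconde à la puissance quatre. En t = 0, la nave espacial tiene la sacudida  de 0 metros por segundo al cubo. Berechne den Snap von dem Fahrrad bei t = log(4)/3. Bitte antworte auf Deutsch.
Ausgehend von der Beschleunigung a(t) = 18·exp(-3·t), nehmen wir 2 Ableitungen. Durch Ableiten von der Beschleunigung erhalten wir den Ruck: j(t) = -54·exp(-3·t). Die Ableitung von dem Ruck ergibt den Snap: s(t) = 162·exp(-3·t). Wir haben den Snap s(t) = 162·exp(-3·t). Durch Einsetzen von t = log(4)/3: s(log(4)/3) = 81/2.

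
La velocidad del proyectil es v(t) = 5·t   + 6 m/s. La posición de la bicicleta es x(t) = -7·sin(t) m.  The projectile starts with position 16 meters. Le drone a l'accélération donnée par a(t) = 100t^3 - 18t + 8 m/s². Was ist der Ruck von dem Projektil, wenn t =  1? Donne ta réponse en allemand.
Wir müssen unsere Gleichung für die Geschwindigkeit v(t) = 5·t + 6 2-mal ableiten. Die Ableitung von der Geschwindigkeit ergibt die Beschleunigung: a(t) = 5. Mit d/dt von a(t) finden wir j(t) = 0. Aus der Gleichung für den Ruck j(t) = 0, setzen wir t = 1 ein und erhalten j = 0.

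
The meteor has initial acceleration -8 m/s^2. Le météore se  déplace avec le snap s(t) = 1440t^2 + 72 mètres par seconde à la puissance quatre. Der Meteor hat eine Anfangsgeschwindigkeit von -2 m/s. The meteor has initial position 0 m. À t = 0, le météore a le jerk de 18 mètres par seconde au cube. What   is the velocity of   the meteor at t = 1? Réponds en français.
En partant du snap s(t) = 1440·t^2 + 72, nous prenons 3 primitives. En prenant ∫s(t)dt et en appliquant j(0) = 18, nous trouvons j(t) = 480·t^3 + 72·t + 18. En intégrant le jerk et en utilisant la condition initiale a(0) = -8, nous obtenons a(t) = 120·t^4 + 36·t^2 + 18·t - 8. En prenant ∫a(t)dt et en appliquant v(0) = -2, nous trouvons v(t) = 24·t^5 + 12·t^3 + 9·t^2 - 8·t - 2. De l'équation de la vitesse v(t) = 24·t^5 + 12·t^3 + 9·t^2 - 8·t - 2, nous substituons t = 1 pour obtenir v = 35.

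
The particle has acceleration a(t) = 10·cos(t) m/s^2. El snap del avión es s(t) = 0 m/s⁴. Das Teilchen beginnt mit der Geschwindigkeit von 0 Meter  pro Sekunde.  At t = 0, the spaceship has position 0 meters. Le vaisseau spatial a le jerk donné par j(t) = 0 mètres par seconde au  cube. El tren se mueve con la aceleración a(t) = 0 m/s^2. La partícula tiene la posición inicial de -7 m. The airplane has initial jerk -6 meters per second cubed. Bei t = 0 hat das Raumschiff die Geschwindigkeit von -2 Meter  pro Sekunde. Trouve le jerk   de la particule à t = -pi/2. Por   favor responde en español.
Debemos derivar nuestra ecuación de la aceleración a(t) = 10·cos(t) 1 vez. La derivada de la aceleración da la sacudida: j(t) = -10·sin(t). De la ecuación de la sacudida j(t) = -10·sin(t), sustituimos t = -pi/2 para obtener j = 10.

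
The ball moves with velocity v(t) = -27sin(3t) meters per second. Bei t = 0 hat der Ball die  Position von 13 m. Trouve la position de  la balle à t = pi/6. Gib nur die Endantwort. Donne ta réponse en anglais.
x(pi/6) = 4.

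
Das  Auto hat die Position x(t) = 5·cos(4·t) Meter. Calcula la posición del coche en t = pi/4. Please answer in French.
Nous avons la position x(t) = 5·cos(4·t). En substituant t = pi/4: x(pi/4) = -5.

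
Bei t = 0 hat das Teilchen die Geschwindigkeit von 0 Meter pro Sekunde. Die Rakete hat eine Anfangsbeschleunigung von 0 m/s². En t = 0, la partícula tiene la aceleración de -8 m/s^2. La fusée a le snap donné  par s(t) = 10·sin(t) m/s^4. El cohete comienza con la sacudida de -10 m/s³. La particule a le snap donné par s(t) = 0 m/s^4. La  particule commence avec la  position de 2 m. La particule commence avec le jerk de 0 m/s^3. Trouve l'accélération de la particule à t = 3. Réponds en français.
Nous devons intégrer notre équation du snap s(t) = 0 2 fois. En prenant ∫s(t)dt et en appliquant j(0) = 0, nous trouvons j(t) = 0. L'intégrale du jerk est l'accélération. En utilisant a(0) = -8, nous obtenons a(t) = -8. Nous avons l'accélération a(t) = -8. En substituant t = 3: a(3) = -8.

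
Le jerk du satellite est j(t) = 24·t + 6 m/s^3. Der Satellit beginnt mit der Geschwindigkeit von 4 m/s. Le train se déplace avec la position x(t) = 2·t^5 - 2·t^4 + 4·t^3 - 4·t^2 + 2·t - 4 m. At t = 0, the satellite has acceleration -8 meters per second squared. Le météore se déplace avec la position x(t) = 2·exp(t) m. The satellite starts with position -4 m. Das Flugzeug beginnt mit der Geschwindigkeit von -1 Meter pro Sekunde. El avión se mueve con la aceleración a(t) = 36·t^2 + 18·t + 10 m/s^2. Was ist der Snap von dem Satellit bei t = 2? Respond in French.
En partant du jerk j(t) = 24·t + 6, nous prenons 1 dérivée. En dérivant le jerk, nous obtenons le snap: s(t) = 24. En utilisant s(t) = 24 et en substituant t = 2, nous trouvons s = 24.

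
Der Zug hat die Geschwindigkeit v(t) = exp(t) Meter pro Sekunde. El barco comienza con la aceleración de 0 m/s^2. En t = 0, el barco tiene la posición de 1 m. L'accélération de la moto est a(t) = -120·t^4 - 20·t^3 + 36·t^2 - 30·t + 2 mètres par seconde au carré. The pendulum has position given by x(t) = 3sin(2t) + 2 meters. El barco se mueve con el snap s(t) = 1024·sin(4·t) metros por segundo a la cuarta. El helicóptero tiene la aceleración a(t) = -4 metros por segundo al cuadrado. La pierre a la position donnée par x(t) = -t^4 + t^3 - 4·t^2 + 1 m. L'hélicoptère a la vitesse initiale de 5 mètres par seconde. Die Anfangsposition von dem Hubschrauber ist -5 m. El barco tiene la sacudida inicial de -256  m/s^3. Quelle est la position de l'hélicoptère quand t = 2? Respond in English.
Starting from acceleration a(t) = -4, we take 2 antiderivatives. Taking ∫a(t)dt and applying v(0) = 5, we find v(t) = 5 - 4·t. Integrating velocity and using the initial condition x(0) = -5, we get x(t) = -2·t^2 + 5·t - 5. Using x(t) = -2·t^2 + 5·t - 5 and substituting t = 2, we find x = -3.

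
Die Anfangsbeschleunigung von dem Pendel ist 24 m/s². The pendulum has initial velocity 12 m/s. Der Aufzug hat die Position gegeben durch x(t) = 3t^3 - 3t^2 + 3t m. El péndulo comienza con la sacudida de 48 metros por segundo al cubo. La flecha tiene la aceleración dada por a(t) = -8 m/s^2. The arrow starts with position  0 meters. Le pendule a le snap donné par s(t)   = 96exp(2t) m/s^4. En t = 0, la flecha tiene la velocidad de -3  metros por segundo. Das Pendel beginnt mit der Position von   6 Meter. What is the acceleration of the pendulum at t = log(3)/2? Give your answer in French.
Pour résoudre ceci, nous devons prendre 2 intégrales de notre équation du snap s(t) = 96·exp(2·t). La primitive du snap, avec j(0) = 48, donne le jerk: j(t) = 48·exp(2·t). L'intégrale du jerk, avec a(0) = 24, donne l'accélération: a(t) = 24·exp(2·t). Nous avons l'accélération a(t) = 24·exp(2·t). En substituant t = log(3)/2: a(log(3)/2) = 72.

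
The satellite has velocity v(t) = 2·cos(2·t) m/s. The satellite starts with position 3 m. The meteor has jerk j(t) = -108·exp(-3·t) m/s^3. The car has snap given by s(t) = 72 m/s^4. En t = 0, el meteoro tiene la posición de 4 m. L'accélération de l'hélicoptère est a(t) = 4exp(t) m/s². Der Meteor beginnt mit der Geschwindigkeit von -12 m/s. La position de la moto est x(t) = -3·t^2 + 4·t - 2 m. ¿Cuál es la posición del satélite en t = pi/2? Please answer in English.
We need to integrate our velocity equation v(t) = 2·cos(2·t) 1 time. The antiderivative of velocity, with x(0) = 3, gives position: x(t) = sin(2·t) + 3. Using x(t) = sin(2·t) + 3 and substituting t = pi/2, we find x = 3.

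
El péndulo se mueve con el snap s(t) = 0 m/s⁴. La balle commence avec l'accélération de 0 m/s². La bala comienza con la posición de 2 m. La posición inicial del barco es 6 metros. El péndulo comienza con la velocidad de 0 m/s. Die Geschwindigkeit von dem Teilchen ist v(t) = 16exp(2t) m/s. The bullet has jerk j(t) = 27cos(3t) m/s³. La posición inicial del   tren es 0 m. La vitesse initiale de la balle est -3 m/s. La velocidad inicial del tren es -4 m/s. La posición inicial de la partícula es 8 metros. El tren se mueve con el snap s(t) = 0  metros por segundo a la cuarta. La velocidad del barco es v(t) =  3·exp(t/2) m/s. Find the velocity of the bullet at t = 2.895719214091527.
To find the answer, we compute 2 integrals of j(t) = 27·cos(3·t). Integrating jerk and using the initial condition a(0) = 0, we get a(t) = 9·sin(3·t). Finding the integral of a(t) and using v(0) = -3: v(t) = -3·cos(3·t). Using v(t) = -3·cos(3·t) and substituting t = 2.895719214091527, we find v = 2.22021317027312.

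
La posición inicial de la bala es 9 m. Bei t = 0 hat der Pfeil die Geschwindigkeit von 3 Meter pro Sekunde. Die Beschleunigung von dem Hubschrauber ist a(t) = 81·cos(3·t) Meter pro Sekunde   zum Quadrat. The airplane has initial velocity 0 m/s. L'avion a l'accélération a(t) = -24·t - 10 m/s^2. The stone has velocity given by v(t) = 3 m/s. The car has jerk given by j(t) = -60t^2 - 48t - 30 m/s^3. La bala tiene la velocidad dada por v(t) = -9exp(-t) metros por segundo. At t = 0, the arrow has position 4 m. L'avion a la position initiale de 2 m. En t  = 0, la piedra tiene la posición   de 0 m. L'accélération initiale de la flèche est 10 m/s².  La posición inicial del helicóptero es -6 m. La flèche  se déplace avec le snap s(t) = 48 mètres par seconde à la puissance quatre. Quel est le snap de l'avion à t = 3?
Pour résoudre ceci, nous devons prendre 2 dérivées de notre équation de l'accélération a(t) = -24·t - 10. La dérivée de l'accélération donne le jerk: j(t) = -24. En prenant d/dt de j(t), nous trouvons s(t) = 0. De l'équation du snap s(t) = 0, nous substituons t = 3 pour obtenir s = 0.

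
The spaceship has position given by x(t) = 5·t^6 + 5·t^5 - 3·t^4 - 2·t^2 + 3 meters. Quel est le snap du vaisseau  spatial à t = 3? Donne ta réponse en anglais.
Starting from position x(t) = 5·t^6 + 5·t^5 - 3·t^4 - 2·t^2 + 3, we take 4 derivatives. The derivative of position gives velocity: v(t) = 30·t^5 + 25·t^4 - 12·t^3 - 4·t. The derivative of velocity gives acceleration: a(t) = 150·t^4 + 100·t^3 - 36·t^2 - 4. Differentiating acceleration, we get jerk: j(t) = 600·t^3 + 300·t^2 - 72·t. Differentiating jerk, we get snap: s(t) = 1800·t^2 + 600·t - 72. From the given snap equation s(t) = 1800·t^2 + 600·t - 72, we substitute t = 3 to get s = 17928.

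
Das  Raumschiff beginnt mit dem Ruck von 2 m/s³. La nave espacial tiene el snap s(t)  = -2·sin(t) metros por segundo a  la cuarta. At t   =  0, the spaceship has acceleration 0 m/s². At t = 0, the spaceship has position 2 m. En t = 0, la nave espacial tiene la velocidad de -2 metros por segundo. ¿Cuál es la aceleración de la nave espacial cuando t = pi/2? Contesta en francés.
Nous devons trouver la primitive de notre équation du snap s(t) = -2·sin(t) 2 fois. La primitive du snap, avec j(0) = 2, donne le jerk: j(t) = 2·cos(t). En prenant ∫j(t)dt et en appliquant a(0) = 0, nous trouvons a(t) = 2·sin(t). Nous avons l'accélération a(t) = 2·sin(t). En substituant t = pi/2: a(pi/2) = 2.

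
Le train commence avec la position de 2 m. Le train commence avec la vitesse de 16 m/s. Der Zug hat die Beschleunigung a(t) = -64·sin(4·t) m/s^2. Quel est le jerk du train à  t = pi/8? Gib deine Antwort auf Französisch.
Nous devons dériver notre équation de l'accélération a(t) = -64·sin(4·t) 1 fois. La dérivée de l'accélération donne le jerk: j(t) = -256·cos(4·t). De l'équation du jerk j(t) = -256·cos(4·t), nous substituons t = pi/8 pour obtenir j = 0.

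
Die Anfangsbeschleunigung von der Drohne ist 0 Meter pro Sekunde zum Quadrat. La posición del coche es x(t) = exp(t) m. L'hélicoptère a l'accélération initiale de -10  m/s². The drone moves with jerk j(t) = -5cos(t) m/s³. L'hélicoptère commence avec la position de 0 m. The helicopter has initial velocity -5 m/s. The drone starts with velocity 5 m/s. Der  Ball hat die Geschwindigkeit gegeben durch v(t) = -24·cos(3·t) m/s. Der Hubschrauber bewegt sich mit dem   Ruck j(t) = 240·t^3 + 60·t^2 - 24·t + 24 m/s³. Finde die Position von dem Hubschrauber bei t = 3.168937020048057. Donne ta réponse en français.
En partant du jerk j(t) = 240·t^3 + 60·t^2 - 24·t + 24, nous prenons 3 intégrales. L'intégrale du jerk, avec a(0) = -10, donne l'accélération: a(t) = 60·t^4 + 20·t^3 - 12·t^2 + 24·t - 10. La primitive de l'accélération est la vitesse. En utilisant v(0) = -5, nous obtenons v(t) = 12·t^5 + 5·t^4 - 4·t^3 + 12·t^2 - 10·t - 5. La primitive de la vitesse, avec x(0) = 0, donne la position: x(t) = 2·t^6 + t^5 - t^4 + 4·t^3 - 5·t^2 - 5·t. Nous avons la position x(t) = 2·t^6 + t^5 - t^4 + 4·t^3 - 5·t^2 - 5·t. En substituant t = 3.168937020048057: x(3.168937020048057) = 2305.36681362069.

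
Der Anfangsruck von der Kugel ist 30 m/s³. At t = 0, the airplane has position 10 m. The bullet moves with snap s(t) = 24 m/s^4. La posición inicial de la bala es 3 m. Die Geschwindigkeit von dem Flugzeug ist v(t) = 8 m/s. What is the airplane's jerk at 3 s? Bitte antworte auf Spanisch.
Para resolver esto, necesitamos tomar 2 derivadas de nuestra ecuación de la velocidad v(t) = 8. La derivada de la velocidad da la aceleración: a(t) = 0. Tomando d/dt de a(t), encontramos j(t) = 0. Usando j(t) = 0 y sustituyendo t = 3, encontramos j = 0.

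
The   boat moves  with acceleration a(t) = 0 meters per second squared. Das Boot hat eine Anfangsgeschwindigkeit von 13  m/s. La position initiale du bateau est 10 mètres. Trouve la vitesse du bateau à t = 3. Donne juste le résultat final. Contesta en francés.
La réponse est 13.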